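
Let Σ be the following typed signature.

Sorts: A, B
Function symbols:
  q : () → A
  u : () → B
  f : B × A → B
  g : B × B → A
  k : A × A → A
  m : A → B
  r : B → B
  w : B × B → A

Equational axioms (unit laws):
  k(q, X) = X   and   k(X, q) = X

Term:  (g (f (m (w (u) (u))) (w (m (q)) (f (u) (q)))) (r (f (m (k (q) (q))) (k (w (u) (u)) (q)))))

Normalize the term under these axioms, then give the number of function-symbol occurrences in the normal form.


1. (g (f (m (w (u) (u))) (w (m (q)) (f (u) (q)))) (r (f (m (k (q) (q))) (k (w (u) (u)) (q)))))  →  (g (f (m (w (u) (u))) (w (m (q)) (f (u) (q)))) (r (f (m (q)) (k (w (u) (u)) (q)))))
2. (g (f (m (w (u) (u))) (w (m (q)) (f (u) (q)))) (r (f (m (q)) (k (w (u) (u)) (q)))))  →  (g (f (m (w (u) (u))) (w (m (q)) (f (u) (q)))) (r (f (m (q)) (w (u) (u)))))
normal form: (g (f (m (w (u) (u))) (w (m (q)) (f (u) (q)))) (r (f (m (q)) (w (u) (u)))))

size = 19


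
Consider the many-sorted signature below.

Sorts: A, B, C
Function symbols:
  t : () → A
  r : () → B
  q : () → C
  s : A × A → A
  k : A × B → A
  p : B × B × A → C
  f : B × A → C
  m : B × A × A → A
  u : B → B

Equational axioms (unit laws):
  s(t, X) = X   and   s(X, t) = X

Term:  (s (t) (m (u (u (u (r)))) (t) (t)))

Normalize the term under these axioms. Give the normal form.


normal form = (m (u (u (u (r)))) (t) (t))

1. (s (t) (m (u (u (u (r)))) (t) (t)))  →  (m (u (u (u (r)))) (t) (t))


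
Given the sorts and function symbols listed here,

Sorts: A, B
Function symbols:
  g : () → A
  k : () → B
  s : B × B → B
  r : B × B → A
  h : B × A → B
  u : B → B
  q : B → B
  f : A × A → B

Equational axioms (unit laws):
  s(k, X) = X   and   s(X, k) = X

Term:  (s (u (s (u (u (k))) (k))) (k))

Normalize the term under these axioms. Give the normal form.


1. (s (u (s (u (u (k))) (k))) (k))  →  (u (s (u (u (k))) (k)))
2. (u (s (u (u (k))) (k)))  →  (u (u (u (k))))

normal form = (u (u (u (k))))


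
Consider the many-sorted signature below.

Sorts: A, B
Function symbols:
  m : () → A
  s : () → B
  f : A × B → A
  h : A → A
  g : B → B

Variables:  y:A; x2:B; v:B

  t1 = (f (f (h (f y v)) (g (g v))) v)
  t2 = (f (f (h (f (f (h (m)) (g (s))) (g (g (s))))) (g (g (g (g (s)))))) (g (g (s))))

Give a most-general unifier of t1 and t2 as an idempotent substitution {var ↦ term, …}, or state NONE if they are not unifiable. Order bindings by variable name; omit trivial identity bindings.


{v ↦ (g (g (s))), y ↦ (f (h (m)) (g (s)))}


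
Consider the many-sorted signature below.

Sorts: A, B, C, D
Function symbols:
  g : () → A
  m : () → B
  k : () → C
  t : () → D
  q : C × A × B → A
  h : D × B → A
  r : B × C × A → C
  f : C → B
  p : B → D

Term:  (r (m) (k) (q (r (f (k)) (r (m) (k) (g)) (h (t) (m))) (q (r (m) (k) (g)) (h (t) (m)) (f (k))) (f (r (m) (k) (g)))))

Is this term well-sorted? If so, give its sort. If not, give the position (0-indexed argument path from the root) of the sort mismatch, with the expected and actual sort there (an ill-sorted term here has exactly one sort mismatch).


well-sorted; sort = C

  (m) : B
  (k) : C
        (k) : C
      (f (k)) : B
        (m) : B
        (k) : C
        (g) : A
      (r (m) (k) (g)) : C
        (t) : D
        (m) : B
      (h (t) (m)) : A
    (r (f (k)) (r (m) (k) (g)) (h (t) (m))) : C
        (m) : B
        (k) : C
        (g) : A
      (r (m) (k) (g)) : C
        (t) : D
        (m) : B
      (h (t) (m)) : A
        (k) : C
      (f (k)) : B
    (q (r (m) (k) (g)) (h (t) (m)) (f (k))) : A
        (m) : B
        (k) : C
        (g) : A
      (r (m) (k) (g)) : C
    (f (r (m) (k) (g))) : B
  (q (r (f (k)) (r (m) (k) (g)) (h (t) (m))) (q (r (m) (k) (g)) (h (t) (m)) (f (k))) (f (r (m) (k) (g)))) : A
(r (m) (k) (q (r (f (k)) (r (m) (k) (g)) (h (t) (m))) (q (r (m) (k) (g)) (h (t) (m)) (f (k))) (f (r (m) (k) (g))))) : C


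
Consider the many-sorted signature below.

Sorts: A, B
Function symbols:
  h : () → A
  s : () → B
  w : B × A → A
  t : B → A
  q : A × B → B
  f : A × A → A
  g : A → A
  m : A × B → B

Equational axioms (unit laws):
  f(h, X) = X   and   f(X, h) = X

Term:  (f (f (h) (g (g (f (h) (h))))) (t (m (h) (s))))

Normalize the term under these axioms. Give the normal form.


1. (f (f (h) (g (g (f (h) (h))))) (t (m (h) (s))))  →  (f (g (g (f (h) (h)))) (t (m (h) (s))))
2. (f (g (g (f (h) (h)))) (t (m (h) (s))))  →  (f (g (g (h))) (t (m (h) (s))))

normal form = (f (g (g (h))) (t (m (h) (s))))


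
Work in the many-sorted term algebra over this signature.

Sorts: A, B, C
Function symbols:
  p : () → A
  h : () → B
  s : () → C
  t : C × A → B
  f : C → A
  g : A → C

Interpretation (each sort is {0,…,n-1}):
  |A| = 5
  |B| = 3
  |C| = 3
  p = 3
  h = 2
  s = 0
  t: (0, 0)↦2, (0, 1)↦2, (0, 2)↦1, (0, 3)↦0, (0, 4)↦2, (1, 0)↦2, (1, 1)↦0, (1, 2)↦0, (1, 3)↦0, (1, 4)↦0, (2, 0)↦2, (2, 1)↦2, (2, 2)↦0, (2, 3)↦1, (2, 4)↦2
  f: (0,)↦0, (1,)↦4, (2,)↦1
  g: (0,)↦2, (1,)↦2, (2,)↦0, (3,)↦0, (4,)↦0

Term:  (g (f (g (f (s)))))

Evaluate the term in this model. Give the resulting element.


value = 2

  s = 0
  (f (s)) = f(0,) = 0
  (g (f (s))) = g(0,) = 2
  (f (g (f (s)))) = f(2,) = 1
  (g (f (g (f (s))))) = g(1,) = 2


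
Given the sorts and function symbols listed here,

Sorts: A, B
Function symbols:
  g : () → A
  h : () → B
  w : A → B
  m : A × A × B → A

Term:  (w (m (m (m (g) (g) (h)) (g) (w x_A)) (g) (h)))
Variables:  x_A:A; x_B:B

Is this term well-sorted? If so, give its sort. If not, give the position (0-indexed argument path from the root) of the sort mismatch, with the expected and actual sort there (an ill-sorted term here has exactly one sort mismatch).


        (g) : A
        (g) : A
        (h) : B
      (m (g) (g) (h)) : A
      (g) : A
        x_A : A
      (w x_A) : B
    (m (m (g) (g) (h)) (g) (w x_A)) : A
    (g) : A
    (h) : B
  (m (m (m (g) (g) (h)) (g) (w x_A)) (g) (h)) : A
(w (m (m (m (g) (g) (h)) (g) (w x_A)) (g) (h))) : B

well-sorted; sort = B


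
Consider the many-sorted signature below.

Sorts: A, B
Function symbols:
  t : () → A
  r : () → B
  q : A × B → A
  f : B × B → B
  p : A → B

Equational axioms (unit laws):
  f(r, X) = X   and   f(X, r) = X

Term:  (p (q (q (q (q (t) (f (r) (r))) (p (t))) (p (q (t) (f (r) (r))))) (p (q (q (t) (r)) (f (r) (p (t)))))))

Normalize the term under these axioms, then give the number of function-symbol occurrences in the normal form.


size = 20

1. (p (q (q (q (q (t) (f (r) (r))) (p (t))) (p (q (t) (f (r) (r))))) (p (q (q (t) (r)) (f (r) (p (t)))))))  →  (p (q (q (q (q (t) (r)) (p (t))) (p (q (t) (f (r) (r))))) (p (q (q (t) (r)) (f (r) (p (t)))))))
2. (p (q (q (q (q (t) (r)) (p (t))) (p (q (t) (f (r) (r))))) (p (q (q (t) (r)) (f (r) (p (t)))))))  →  (p (q (q (q (q (t) (r)) (p (t))) (p (q (t) (r)))) (p (q (q (t) (r)) (f (r) (p (t)))))))
3. (p (q (q (q (q (t) (r)) (p (t))) (p (q (t) (r)))) (p (q (q (t) (r)) (f (r) (p (t)))))))  →  (p (q (q (q (q (t) (r)) (p (t))) (p (q (t) (r)))) (p (q (q (t) (r)) (p (t))))))
normal form: (p (q (q (q (q (t) (r)) (p (t))) (p (q (t) (r)))) (p (q (q (t) (r)) (p (t))))))


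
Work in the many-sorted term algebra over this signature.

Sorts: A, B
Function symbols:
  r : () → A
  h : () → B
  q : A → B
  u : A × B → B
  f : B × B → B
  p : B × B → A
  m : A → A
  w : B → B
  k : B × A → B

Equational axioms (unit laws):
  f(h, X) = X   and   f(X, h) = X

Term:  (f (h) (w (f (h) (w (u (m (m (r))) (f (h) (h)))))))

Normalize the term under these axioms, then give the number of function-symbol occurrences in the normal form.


1. (f (h) (w (f (h) (w (u (m (m (r))) (f (h) (h)))))))  →  (w (f (h) (w (u (m (m (r))) (f (h) (h))))))
2. (w (f (h) (w (u (m (m (r))) (f (h) (h))))))  →  (w (w (u (m (m (r))) (f (h) (h)))))
3. (w (w (u (m (m (r))) (f (h) (h)))))  →  (w (w (u (m (m (r))) (h))))
normal form: (w (w (u (m (m (r))) (h))))

size = 7


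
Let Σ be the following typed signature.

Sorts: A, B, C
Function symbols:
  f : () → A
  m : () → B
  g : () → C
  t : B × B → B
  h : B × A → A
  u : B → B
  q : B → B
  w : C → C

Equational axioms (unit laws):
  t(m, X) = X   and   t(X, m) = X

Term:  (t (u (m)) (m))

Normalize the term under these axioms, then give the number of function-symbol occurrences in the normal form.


size = 2

1. (t (u (m)) (m))  →  (u (m))
normal form: (u (m))


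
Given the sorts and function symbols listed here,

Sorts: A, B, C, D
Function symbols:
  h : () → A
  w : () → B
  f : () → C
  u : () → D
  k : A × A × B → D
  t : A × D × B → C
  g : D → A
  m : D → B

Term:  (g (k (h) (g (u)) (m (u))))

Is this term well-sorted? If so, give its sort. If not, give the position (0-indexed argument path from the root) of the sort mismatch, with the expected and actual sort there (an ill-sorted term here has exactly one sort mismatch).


    (h) : A
      (u) : D
    (g (u)) : A
      (u) : D
    (m (u)) : B
  (k (h) (g (u)) (m (u))) : D
(g (k (h) (g (u)) (m (u)))) : A

well-sorted; sort = A


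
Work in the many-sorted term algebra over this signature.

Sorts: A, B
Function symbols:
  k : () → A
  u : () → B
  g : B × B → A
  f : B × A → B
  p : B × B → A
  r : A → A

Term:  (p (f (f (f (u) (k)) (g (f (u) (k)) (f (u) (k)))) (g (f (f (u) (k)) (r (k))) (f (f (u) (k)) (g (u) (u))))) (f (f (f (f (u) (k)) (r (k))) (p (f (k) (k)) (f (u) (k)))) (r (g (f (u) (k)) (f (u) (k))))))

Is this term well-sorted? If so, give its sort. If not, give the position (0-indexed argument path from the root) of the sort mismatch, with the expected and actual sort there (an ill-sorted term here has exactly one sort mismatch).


        (u) : B
        (k) : A
      (f (u) (k)) : B
          (u) : B
          (k) : A
        (f (u) (k)) : B
          (u) : B
          (k) : A
        (f (u) (k)) : B
      (g (f (u) (k)) (f (u) (k))) : A
    (f (f (u) (k)) (g (f (u) (k)) (f (u) (k)))) : B
          (u) : B
          (k) : A
        (f (u) (k)) : B
          (k) : A
        (r (k)) : A
      (f (f (u) (k)) (r (k))) : B
          (u) : B
          (k) : A
        (f (u) (k)) : B
          (u) : B
          (u) : B
        (g (u) (u)) : A
      (f (f (u) (k)) (g (u) (u))) : B
    (g (f (f (u) (k)) (r (k))) (f (f (u) (k)) (g (u) (u)))) : A
  (f (f (f (u) (k)) (g (f (u) (k)) (f (u) (k)))) (g (f (f (u) (k)) (r (k))) (f (f (u) (k)) (g (u) (u))))) : B
          (u) : B
          (k) : A
        (f (u) (k)) : B
          (k) : A
        (r (k)) : A
      (f (f (u) (k)) (r (k))) : B
          (k) : A
          (k) : A
        (f (k) (k)) : ✗ arg 0 at [1, 0, 1, 0, 0] has sort A, expected B
          (u) : B
          (k) : A
        (f (u) (k)) : B
          (u) : B
          (k) : A
        (f (u) (k)) : B
          (u) : B
          (k) : A
        (f (u) (k)) : B
      (g (f (u) (k)) (f (u) (k))) : A
    (r (g (f (u) (k)) (f (u) (k)))) : A

ill-sorted at position [1, 0, 1, 0, 0]: expected B, got A


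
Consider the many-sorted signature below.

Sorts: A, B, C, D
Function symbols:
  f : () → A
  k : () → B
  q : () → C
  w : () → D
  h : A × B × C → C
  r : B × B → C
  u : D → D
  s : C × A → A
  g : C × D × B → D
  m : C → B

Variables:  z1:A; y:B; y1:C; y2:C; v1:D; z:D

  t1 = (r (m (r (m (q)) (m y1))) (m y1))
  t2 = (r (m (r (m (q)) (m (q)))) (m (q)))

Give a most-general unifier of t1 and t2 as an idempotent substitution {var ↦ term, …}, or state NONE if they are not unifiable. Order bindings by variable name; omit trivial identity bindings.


{y1 ↦ (q)}


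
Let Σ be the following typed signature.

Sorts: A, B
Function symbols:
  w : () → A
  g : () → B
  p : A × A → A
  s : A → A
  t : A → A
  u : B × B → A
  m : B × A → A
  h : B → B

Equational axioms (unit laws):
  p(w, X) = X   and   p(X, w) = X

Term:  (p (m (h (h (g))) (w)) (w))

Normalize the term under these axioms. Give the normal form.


normal form = (m (h (h (g))) (w))

1. (p (m (h (h (g))) (w)) (w))  →  (m (h (h (g))) (w))


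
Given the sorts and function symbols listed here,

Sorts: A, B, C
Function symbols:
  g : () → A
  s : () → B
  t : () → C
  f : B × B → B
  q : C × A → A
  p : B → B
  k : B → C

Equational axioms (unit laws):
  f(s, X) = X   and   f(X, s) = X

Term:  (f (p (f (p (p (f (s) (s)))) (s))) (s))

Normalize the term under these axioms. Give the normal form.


normal form = (p (p (p (s))))

1. (f (p (f (p (p (f (s) (s)))) (s))) (s))  →  (p (f (p (p (f (s) (s)))) (s)))
2. (p (f (p (p (f (s) (s)))) (s)))  →  (p (p (p (f (s) (s)))))
3. (p (p (p (f (s) (s)))))  →  (p (p (p (s))))


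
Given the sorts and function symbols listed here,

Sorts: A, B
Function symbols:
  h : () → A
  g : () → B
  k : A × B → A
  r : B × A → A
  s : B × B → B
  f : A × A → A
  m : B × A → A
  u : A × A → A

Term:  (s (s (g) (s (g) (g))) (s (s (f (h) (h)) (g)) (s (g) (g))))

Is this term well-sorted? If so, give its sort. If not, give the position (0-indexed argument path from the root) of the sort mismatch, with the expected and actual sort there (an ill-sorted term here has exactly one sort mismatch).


    (g) : B
      (g) : B
      (g) : B
    (s (g) (g)) : B
  (s (g) (s (g) (g))) : B
        (h) : A
        (h) : A
      (f (h) (h)) : A
      (g) : B
    (s (f (h) (h)) (g)) : ✗ arg 0 at [1, 0, 0] has sort A, expected B
      (g) : B
      (g) : B
    (s (g) (g)) : B

ill-sorted at position [1, 0, 0]: expected B, got A


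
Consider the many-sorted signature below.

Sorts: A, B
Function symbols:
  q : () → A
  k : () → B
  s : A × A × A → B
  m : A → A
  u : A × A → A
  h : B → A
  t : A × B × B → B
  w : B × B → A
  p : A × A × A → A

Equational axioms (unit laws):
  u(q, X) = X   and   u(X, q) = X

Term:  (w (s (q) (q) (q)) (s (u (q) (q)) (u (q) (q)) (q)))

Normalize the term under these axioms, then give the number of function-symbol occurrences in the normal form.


1. (w (s (q) (q) (q)) (s (u (q) (q)) (u (q) (q)) (q)))  →  (w (s (q) (q) (q)) (s (q) (u (q) (q)) (q)))
2. (w (s (q) (q) (q)) (s (q) (u (q) (q)) (q)))  →  (w (s (q) (q) (q)) (s (q) (q) (q)))
normal form: (w (s (q) (q) (q)) (s (q) (q) (q)))

size = 9


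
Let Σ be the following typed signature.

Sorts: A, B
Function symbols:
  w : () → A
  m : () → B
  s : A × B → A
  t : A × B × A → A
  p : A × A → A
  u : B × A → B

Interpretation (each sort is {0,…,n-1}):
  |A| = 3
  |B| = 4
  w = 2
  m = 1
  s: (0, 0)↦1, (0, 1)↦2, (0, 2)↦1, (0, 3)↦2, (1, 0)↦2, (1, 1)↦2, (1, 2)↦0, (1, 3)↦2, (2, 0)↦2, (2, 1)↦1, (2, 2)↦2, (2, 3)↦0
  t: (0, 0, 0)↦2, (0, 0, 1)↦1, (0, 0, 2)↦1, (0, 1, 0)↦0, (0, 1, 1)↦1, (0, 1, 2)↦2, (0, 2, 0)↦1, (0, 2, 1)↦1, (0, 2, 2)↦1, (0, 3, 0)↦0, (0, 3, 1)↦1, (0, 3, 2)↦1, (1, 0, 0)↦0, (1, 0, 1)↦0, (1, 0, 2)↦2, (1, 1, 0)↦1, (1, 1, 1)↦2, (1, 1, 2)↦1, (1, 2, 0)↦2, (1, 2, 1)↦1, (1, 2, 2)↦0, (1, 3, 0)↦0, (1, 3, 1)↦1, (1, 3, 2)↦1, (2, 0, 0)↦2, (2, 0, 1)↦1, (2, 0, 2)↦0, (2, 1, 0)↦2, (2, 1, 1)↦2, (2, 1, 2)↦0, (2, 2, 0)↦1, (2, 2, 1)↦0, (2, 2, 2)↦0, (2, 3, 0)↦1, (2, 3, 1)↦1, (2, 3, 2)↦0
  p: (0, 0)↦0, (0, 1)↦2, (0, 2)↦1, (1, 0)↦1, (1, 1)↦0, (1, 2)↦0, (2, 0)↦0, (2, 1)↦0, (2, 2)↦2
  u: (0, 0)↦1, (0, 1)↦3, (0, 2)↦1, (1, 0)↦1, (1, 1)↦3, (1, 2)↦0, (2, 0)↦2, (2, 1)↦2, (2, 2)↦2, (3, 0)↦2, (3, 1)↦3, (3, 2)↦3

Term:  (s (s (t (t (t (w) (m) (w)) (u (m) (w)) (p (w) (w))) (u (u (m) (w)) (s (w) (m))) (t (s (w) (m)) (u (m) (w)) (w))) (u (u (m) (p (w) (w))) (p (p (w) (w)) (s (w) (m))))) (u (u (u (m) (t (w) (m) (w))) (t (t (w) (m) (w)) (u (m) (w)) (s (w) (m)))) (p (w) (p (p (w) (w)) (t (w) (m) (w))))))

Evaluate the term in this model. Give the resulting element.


value = 2

  w = 2
  m = 1
  w = 2
  (t (w) (m) (w)) = t(2, 1, 2) = 0
  m = 1
  w = 2
  (u (m) (w)) = u(1, 2) = 0
  w = 2
  w = 2
  (p (w) (w)) = p(2, 2) = 2
  (t (t (w) (m) (w)) (u (m) (w)) (p (w) (w))) = t(0, 0, 2) = 1
  m = 1
  w = 2
  (u (m) (w)) = u(1, 2) = 0
  w = 2
  m = 1
  (s (w) (m)) = s(2, 1) = 1
  (u (u (m) (w)) (s (w) (m))) = u(0, 1) = 3
  w = 2
  m = 1
  (s (w) (m)) = s(2, 1) = 1
  m = 1
  w = 2
  (u (m) (w)) = u(1, 2) = 0
  w = 2
  (t (s (w) (m)) (u (m) (w)) (w)) = t(1, 0, 2) = 2
  (t (t (t (w) (m) (w)) (u (m) (w)) (p (w) (w))) (u (u (m) (w)) (s (w) (m))) (t (s (w) (m)) (u (m) (w)) (w))) = t(1, 3, 2) = 1
  m = 1
  w = 2
  w = 2
  (p (w) (w)) = p(2, 2) = 2
  (u (m) (p (w) (w))) = u(1, 2) = 0
  w = 2
  w = 2
  (p (w) (w)) = p(2, 2) = 2
  w = 2
  m = 1
  (s (w) (m)) = s(2, 1) = 1
  (p (p (w) (w)) (s (w) (m))) = p(2, 1) = 0
  (u (u (m) (p (w) (w))) (p (p (w) (w)) (s (w) (m)))) = u(0, 0) = 1
  (s (t (t (t (w) (m) (w)) (u (m) (w)) (p (w) (w))) (u (u (m) (w)) (s (w) (m))) (t (s (w) (m)) (u (m) (w)) (w))) (u (u (m) (p (w) (w))) (p (p (w) (w)) (s (w) (m))))) = s(1, 1) = 2
  m = 1
  w = 2
  m = 1
  w = 2
  (t (w) (m) (w)) = t(2, 1, 2) = 0
  (u (m) (t (w) (m) (w))) = u(1, 0) = 1
  w = 2
  m = 1
  w = 2
  (t (w) (m) (w)) = t(2, 1, 2) = 0
  m = 1
  w = 2
  (u (m) (w)) = u(1, 2) = 0
  w = 2
  m = 1
  (s (w) (m)) = s(2, 1) = 1
  (t (t (w) (m) (w)) (u (m) (w)) (s (w) (m))) = t(0, 0, 1) = 1
  (u (u (m) (t (w) (m) (w))) (t (t (w) (m) (w)) (u (m) (w)) (s (w) (m)))) = u(1, 1) = 3
  w = 2
  w = 2
  w = 2
  (p (w) (w)) = p(2, 2) = 2
  w = 2
  m = 1
  w = 2
  (t (w) (m) (w)) = t(2, 1, 2) = 0
  (p (p (w) (w)) (t (w) (m) (w))) = p(2, 0) = 0
  (p (w) (p (p (w) (w)) (t (w) (m) (w)))) = p(2, 0) = 0
  (u (u (u (m) (t (w) (m) (w))) (t (t (w) (m) (w)) (u (m) (w)) (s (w) (m)))) (p (w) (p (p (w) (w)) (t (w) (m) (w))))) = u(3, 0) = 2
  (s (s (t (t (t (w) (m) (w)) (u (m) (w)) (p (w) (w))) (u (u (m) (w)) (s (w) (m))) (t (s (w) (m)) (u (m) (w)) (w))) (u (u (m) (p (w) (w))) (p (p (w) (w)) (s (w) (m))))) (u (u (u (m) (t (w) (m) (w))) (t (t (w) (m) (w)) (u (m) (w)) (s (w) (m)))) (p (w) (p (p (w) (w)) (t (w) (m) (w)))))) = s(2, 2) = 2


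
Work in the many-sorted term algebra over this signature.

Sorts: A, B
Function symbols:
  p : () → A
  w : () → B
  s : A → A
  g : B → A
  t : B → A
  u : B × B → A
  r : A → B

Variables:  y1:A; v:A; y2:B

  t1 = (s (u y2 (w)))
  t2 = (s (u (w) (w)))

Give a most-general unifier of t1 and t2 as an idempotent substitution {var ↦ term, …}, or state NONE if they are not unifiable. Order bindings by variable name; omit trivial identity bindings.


{y2 ↦ (w)}


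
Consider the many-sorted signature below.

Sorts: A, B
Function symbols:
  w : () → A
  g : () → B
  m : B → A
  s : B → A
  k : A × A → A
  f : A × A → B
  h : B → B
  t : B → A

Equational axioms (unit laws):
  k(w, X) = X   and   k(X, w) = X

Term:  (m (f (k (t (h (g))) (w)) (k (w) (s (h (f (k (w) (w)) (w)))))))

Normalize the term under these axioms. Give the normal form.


1. (m (f (k (t (h (g))) (w)) (k (w) (s (h (f (k (w) (w)) (w)))))))  →  (m (f (t (h (g))) (k (w) (s (h (f (k (w) (w)) (w)))))))
2. (m (f (t (h (g))) (k (w) (s (h (f (k (w) (w)) (w)))))))  →  (m (f (t (h (g))) (s (h (f (k (w) (w)) (w))))))
3. (m (f (t (h (g))) (s (h (f (k (w) (w)) (w))))))  →  (m (f (t (h (g))) (s (h (f (w) (w))))))

normal form = (m (f (t (h (g))) (s (h (f (w) (w))))))


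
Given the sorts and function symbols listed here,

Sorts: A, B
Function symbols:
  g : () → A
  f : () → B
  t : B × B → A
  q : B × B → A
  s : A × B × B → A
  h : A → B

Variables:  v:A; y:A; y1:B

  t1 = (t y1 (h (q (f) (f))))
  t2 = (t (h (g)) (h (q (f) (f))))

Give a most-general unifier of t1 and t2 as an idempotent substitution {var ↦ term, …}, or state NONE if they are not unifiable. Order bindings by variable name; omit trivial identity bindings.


{y1 ↦ (h (g))}


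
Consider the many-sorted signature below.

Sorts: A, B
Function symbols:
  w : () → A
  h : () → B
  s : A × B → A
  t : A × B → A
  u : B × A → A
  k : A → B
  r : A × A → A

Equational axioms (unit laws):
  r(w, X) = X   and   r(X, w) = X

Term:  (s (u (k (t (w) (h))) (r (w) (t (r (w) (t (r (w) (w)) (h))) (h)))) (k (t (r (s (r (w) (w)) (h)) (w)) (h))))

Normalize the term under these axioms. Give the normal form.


1. (s (u (k (t (w) (h))) (r (w) (t (r (w) (t (r (w) (w)) (h))) (h)))) (k (t (r (s (r (w) (w)) (h)) (w)) (h))))  →  (s (u (k (t (w) (h))) (t (r (w) (t (r (w) (w)) (h))) (h))) (k (t (r (s (r (w) (w)) (h)) (w)) (h))))
2. (s (u (k (t (w) (h))) (t (r (w) (t (r (w) (w)) (h))) (h))) (k (t (r (s (r (w) (w)) (h)) (w)) (h))))  →  (s (u (k (t (w) (h))) (t (t (r (w) (w)) (h)) (h))) (k (t (r (s (r (w) (w)) (h)) (w)) (h))))
3. (s (u (k (t (w) (h))) (t (t (r (w) (w)) (h)) (h))) (k (t (r (s (r (w) (w)) (h)) (w)) (h))))  →  (s (u (k (t (w) (h))) (t (t (w) (h)) (h))) (k (t (r (s (r (w) (w)) (h)) (w)) (h))))
4. (s (u (k (t (w) (h))) (t (t (w) (h)) (h))) (k (t (r (s (r (w) (w)) (h)) (w)) (h))))  →  (s (u (k (t (w) (h))) (t (t (w) (h)) (h))) (k (t (s (r (w) (w)) (h)) (h))))
5. (s (u (k (t (w) (h))) (t (t (w) (h)) (h))) (k (t (s (r (w) (w)) (h)) (h))))  →  (s (u (k (t (w) (h))) (t (t (w) (h)) (h))) (k (t (s (w) (h)) (h))))

normal form = (s (u (k (t (w) (h))) (t (t (w) (h)) (h))) (k (t (s (w) (h)) (h))))


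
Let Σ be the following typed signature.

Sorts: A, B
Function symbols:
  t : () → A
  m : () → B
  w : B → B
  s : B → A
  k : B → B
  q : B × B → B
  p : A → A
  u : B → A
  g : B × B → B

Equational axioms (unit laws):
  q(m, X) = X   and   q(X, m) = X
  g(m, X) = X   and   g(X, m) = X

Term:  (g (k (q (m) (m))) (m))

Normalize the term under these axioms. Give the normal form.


normal form = (k (m))

1. (g (k (q (m) (m))) (m))  →  (k (q (m) (m)))
2. (k (q (m) (m)))  →  (k (m))


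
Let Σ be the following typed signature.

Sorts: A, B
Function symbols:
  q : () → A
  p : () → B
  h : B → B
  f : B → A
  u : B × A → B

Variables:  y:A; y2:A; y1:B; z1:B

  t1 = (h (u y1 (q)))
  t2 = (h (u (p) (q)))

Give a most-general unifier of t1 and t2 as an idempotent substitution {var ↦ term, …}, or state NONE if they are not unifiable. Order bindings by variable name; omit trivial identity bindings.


{y1 ↦ (p)}


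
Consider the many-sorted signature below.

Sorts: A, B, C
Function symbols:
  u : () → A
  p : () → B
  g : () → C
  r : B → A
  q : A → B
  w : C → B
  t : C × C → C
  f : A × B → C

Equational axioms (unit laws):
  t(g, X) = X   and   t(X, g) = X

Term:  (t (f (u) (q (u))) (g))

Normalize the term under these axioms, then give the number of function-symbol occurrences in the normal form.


1. (t (f (u) (q (u))) (g))  →  (f (u) (q (u)))
normal form: (f (u) (q (u)))

size = 4


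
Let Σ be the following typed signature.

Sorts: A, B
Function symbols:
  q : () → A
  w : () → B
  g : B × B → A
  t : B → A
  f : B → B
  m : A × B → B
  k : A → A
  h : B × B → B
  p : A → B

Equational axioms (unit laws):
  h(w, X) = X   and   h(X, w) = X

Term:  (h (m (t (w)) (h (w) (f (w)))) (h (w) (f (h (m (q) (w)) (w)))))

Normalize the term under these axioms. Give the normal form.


1. (h (m (t (w)) (h (w) (f (w)))) (h (w) (f (h (m (q) (w)) (w)))))  →  (h (m (t (w)) (f (w))) (h (w) (f (h (m (q) (w)) (w)))))
2. (h (m (t (w)) (f (w))) (h (w) (f (h (m (q) (w)) (w)))))  →  (h (m (t (w)) (f (w))) (f (h (m (q) (w)) (w))))
3. (h (m (t (w)) (f (w))) (f (h (m (q) (w)) (w))))  →  (h (m (t (w)) (f (w))) (f (m (q) (w))))

normal form = (h (m (t (w)) (f (w))) (f (m (q) (w))))


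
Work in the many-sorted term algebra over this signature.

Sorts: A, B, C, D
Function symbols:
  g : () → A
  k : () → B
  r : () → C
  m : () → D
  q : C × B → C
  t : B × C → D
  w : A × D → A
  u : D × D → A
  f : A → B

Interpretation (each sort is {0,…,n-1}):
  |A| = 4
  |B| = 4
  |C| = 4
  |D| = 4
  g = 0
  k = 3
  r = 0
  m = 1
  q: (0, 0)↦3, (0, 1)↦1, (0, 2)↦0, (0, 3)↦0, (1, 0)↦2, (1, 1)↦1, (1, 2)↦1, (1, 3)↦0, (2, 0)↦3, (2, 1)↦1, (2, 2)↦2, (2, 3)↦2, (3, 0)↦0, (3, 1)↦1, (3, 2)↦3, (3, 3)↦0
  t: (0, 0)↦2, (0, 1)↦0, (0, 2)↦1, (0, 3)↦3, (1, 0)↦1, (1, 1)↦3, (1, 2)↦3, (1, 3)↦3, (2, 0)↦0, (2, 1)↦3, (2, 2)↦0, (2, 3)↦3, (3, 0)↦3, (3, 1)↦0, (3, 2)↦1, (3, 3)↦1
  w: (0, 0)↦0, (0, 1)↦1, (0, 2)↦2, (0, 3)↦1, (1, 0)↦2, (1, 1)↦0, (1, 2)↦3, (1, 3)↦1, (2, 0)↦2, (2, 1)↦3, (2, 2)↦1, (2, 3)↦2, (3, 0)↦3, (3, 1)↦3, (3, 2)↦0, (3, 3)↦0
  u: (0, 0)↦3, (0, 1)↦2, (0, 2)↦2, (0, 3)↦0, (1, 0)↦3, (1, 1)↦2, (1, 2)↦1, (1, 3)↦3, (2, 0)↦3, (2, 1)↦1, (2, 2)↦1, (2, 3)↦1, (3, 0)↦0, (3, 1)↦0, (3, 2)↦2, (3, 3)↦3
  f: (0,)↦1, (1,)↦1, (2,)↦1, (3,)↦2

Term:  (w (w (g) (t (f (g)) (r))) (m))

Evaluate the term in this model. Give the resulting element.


value = 0

  g = 0
  g = 0
  (f (g)) = f(0,) = 1
  r = 0
  (t (f (g)) (r)) = t(1, 0) = 1
  (w (g) (t (f (g)) (r))) = w(0, 1) = 1
  m = 1
  (w (w (g) (t (f (g)) (r))) (m)) = w(1, 1) = 0


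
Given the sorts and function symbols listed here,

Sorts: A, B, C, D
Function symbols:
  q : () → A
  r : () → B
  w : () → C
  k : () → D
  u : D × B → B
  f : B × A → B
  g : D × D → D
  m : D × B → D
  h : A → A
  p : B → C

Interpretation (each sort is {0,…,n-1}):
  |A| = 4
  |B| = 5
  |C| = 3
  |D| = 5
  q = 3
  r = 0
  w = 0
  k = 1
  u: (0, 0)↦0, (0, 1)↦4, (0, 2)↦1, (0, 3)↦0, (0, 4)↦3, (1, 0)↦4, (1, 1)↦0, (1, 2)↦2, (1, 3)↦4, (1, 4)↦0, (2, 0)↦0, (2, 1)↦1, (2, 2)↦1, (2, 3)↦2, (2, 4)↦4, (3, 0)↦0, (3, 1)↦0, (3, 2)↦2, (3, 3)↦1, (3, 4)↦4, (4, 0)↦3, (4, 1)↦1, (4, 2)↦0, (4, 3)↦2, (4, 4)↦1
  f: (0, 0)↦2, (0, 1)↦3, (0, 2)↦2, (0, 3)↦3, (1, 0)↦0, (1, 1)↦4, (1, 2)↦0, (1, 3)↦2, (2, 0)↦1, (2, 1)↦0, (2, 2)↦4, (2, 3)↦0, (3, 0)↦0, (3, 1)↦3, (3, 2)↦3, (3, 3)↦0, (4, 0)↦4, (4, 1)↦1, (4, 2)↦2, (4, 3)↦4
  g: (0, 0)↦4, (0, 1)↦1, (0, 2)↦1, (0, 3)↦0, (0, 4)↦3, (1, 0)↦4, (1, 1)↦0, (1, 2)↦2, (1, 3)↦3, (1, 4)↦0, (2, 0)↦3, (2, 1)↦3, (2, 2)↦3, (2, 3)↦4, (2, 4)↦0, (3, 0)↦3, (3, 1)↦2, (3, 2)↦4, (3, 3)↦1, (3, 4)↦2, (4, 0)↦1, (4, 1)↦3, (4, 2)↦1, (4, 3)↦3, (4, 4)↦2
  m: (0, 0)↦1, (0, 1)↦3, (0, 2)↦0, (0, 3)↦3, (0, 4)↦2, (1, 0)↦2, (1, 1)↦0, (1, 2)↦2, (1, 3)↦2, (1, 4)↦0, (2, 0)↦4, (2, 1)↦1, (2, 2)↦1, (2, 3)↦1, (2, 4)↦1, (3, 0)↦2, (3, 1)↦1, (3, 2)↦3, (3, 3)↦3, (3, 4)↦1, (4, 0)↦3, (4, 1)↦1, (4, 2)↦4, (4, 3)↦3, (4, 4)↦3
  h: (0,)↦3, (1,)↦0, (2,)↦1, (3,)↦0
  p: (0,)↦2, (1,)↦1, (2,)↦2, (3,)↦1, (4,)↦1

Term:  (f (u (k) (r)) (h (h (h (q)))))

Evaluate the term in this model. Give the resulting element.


value = 4

  k = 1
  r = 0
  (u (k) (r)) = u(1, 0) = 4
  q = 3
  (h (q)) = h(3,) = 0
  (h (h (q))) = h(0,) = 3
  (h (h (h (q)))) = h(3,) = 0
  (f (u (k) (r)) (h (h (h (q))))) = f(4, 0) = 4


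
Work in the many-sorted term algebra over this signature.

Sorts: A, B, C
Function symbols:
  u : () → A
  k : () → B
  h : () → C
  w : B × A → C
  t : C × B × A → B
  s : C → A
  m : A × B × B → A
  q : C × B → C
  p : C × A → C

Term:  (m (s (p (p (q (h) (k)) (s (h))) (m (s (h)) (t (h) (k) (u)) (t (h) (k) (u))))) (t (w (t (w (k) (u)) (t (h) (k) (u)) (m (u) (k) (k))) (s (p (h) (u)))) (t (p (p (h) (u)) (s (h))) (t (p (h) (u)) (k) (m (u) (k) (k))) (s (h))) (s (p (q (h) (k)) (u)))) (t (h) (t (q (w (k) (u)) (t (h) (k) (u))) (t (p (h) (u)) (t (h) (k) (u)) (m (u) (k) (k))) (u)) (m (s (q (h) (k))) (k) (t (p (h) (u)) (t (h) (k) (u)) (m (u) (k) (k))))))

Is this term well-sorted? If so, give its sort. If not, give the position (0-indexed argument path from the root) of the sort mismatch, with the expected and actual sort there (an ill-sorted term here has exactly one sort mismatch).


          (h) : C
          (k) : B
        (q (h) (k)) : C
          (h) : C
        (s (h)) : A
      (p (q (h) (k)) (s (h))) : C
          (h) : C
        (s (h)) : A
          (h) : C
          (k) : B
          (u) : A
        (t (h) (k) (u)) : B
          (h) : C
          (k) : B
          (u) : A
        (t (h) (k) (u)) : B
      (m (s (h)) (t (h) (k) (u)) (t (h) (k) (u))) : A
    (p (p (q (h) (k)) (s (h))) (m (s (h)) (t (h) (k) (u)) (t (h) (k) (u)))) : C
  (s (p (p (q (h) (k)) (s (h))) (m (s (h)) (t (h) (k) (u)) (t (h) (k) (u))))) : A
          (k) : B
          (u) : A
        (w (k) (u)) : C
          (h) : C
          (k) : B
          (u) : A
        (t (h) (k) (u)) : B
          (u) : A
          (k) : B
          (k) : B
        (m (u) (k) (k)) : A
      (t (w (k) (u)) (t (h) (k) (u)) (m (u) (k) (k))) : B
          (h) : C
          (u) : A
        (p (h) (u)) : C
      (s (p (h) (u))) : A
    (w (t (w (k) (u)) (t (h) (k) (u)) (m (u) (k) (k))) (s (p (h) (u)))) : C
          (h) : C
          (u) : A
        (p (h) (u)) : C
          (h) : C
        (s (h)) : A
      (p (p (h) (u)) (s (h))) : C
          (h) : C
          (u) : A
        (p (h) (u)) : C
        (k) : B
          (u) : A
          (k) : B
          (k) : B
        (m (u) (k) (k)) : A
      (t (p (h) (u)) (k) (m (u) (k) (k))) : B
        (h) : C
      (s (h)) : A
    (t (p (p (h) (u)) (s (h))) (t (p (h) (u)) (k) (m (u) (k) (k))) (s (h))) : B
          (h) : C
          (k) : B
        (q (h) (k)) : C
        (u) : A
      (p (q (h) (k)) (u)) : C
    (s (p (q (h) (k)) (u))) : A
  (t (w (t (w (k) (u)) (t (h) (k) (u)) (m (u) (k) (k))) (s (p (h) (u)))) (t (p (p (h) (u)) (s (h))) (t (p (h) (u)) (k) (m (u) (k) (k))) (s (h))) (s (p (q (h) (k)) (u)))) : B
    (h) : C
          (k) : B
          (u) : A
        (w (k) (u)) : C
          (h) : C
          (k) : B
          (u) : A
        (t (h) (k) (u)) : B
      (q (w (k) (u)) (t (h) (k) (u))) : C
          (h) : C
          (u) : A
        (p (h) (u)) : C
          (h) : C
          (k) : B
          (u) : A
        (t (h) (k) (u)) : B
          (u) : A
          (k) : B
          (k) : B
        (m (u) (k) (k)) : A
      (t (p (h) (u)) (t (h) (k) (u)) (m (u) (k) (k))) : B
      (u) : A
    (t (q (w (k) (u)) (t (h) (k) (u))) (t (p (h) (u)) (t (h) (k) (u)) (m (u) (k) (k))) (u)) : B
          (h) : C
          (k) : B
        (q (h) (k)) : C
      (s (q (h) (k))) : A
      (k) : B
          (h) : C
          (u) : A
        (p (h) (u)) : C
          (h) : C
          (k) : B
          (u) : A
        (t (h) (k) (u)) : B
          (u) : A
          (k) : B
          (k) : B
        (m (u) (k) (k)) : A
      (t (p (h) (u)) (t (h) (k) (u)) (m (u) (k) (k))) : B
    (m (s (q (h) (k))) (k) (t (p (h) (u)) (t (h) (k) (u)) (m (u) (k) (k)))) : A
  (t (h) (t (q (w (k) (u)) (t (h) (k) (u))) (t (p (h) (u)) (t (h) (k) (u)) (m (u) (k) (k))) (u)) (m (s (q (h) (k))) (k) (t (p (h) (u)) (t (h) (k) (u)) (m (u) (k) (k))))) : B
(m (s (p (p (q (h) (k)) (s (h))) (m (s (h)) (t (h) (k) (u)) (t (h) (k) (u))))) (t (w (t (w (k) (u)) (t (h) (k) (u)) (m (u) (k) (k))) (s (p (h) (u)))) (t (p (p (h) (u)) (s (h))) (t (p (h) (u)) (k) (m (u) (k) (k))) (s (h))) (s (p (q (h) (k)) (u)))) (t (h) (t (q (w (k) (u)) (t (h) (k) (u))) (t (p (h) (u)) (t (h) (k) (u)) (m (u) (k) (k))) (u)) (m (s (q (h) (k))) (k) (t (p (h) (u)) (t (h) (k) (u)) (m (u) (k) (k)))))) : A

well-sorted; sort = A


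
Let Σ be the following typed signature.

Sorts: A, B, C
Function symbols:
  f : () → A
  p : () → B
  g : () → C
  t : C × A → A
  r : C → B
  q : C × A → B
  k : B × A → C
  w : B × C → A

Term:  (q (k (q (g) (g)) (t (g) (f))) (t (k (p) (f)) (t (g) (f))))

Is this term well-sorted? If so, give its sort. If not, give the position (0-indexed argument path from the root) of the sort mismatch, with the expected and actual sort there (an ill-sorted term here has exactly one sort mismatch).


ill-sorted at position [0, 0, 1]: expected A, got C

      (g) : C
      (g) : C
    (q (g) (g)) : ✗ arg 1 at [0, 0, 1] has sort C, expected A
      (g) : C
      (f) : A
    (t (g) (f)) : A
      (p) : B
      (f) : A
    (k (p) (f)) : C
      (g) : C
      (f) : A
    (t (g) (f)) : A
  (t (k (p) (f)) (t (g) (f))) : A


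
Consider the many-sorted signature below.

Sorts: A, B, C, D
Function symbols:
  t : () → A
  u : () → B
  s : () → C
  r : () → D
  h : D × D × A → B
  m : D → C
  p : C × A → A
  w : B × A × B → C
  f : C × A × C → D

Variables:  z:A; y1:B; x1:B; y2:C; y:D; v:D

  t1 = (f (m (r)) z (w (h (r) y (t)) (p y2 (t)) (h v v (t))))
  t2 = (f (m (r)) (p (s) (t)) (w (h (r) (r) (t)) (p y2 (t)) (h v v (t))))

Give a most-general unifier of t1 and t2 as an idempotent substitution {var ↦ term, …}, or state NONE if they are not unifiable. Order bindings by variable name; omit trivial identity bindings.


{y ↦ (r), z ↦ (p (s) (t))}


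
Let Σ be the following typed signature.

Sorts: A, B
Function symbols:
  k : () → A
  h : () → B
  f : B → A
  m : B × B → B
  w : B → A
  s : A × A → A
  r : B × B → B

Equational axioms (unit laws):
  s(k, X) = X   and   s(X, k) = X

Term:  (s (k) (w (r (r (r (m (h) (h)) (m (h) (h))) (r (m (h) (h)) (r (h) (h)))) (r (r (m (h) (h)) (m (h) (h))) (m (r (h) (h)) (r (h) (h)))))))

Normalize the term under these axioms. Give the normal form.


normal form = (w (r (r (r (m (h) (h)) (m (h) (h))) (r (m (h) (h)) (r (h) (h)))) (r (r (m (h) (h)) (m (h) (h))) (m (r (h) (h)) (r (h) (h))))))

1. (s (k) (w (r (r (r (m (h) (h)) (m (h) (h))) (r (m (h) (h)) (r (h) (h)))) (r (r (m (h) (h)) (m (h) (h))) (m (r (h) (h)) (r (h) (h)))))))  →  (w (r (r (r (m (h) (h)) (m (h) (h))) (r (m (h) (h)) (r (h) (h)))) (r (r (m (h) (h)) (m (h) (h))) (m (r (h) (h)) (r (h) (h))))))


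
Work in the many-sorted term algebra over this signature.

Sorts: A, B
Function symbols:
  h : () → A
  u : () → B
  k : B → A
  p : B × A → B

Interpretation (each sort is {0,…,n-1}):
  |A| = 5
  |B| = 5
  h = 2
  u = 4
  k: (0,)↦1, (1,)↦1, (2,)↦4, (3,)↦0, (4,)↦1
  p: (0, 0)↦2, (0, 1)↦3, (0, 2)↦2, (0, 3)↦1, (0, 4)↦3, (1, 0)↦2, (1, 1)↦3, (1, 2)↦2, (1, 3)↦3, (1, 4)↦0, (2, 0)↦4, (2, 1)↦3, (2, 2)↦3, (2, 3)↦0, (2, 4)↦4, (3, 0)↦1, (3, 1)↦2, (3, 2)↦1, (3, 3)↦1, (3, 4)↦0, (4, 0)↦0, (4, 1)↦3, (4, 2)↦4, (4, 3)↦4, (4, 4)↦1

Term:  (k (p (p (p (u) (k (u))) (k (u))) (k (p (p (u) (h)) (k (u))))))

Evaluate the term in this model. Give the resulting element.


value = 1

  u = 4
  u = 4
  (k (u)) = k(4,) = 1
  (p (u) (k (u))) = p(4, 1) = 3
  u = 4
  (k (u)) = k(4,) = 1
  (p (p (u) (k (u))) (k (u))) = p(3, 1) = 2
  u = 4
  h = 2
  (p (u) (h)) = p(4, 2) = 4
  u = 4
  (k (u)) = k(4,) = 1
  (p (p (u) (h)) (k (u))) = p(4, 1) = 3
  (k (p (p (u) (h)) (k (u)))) = k(3,) = 0
  (p (p (p (u) (k (u))) (k (u))) (k (p (p (u) (h)) (k (u))))) = p(2, 0) = 4
  (k (p (p (p (u) (k (u))) (k (u))) (k (p (p (u) (h)) (k (u)))))) = k(4,) = 1


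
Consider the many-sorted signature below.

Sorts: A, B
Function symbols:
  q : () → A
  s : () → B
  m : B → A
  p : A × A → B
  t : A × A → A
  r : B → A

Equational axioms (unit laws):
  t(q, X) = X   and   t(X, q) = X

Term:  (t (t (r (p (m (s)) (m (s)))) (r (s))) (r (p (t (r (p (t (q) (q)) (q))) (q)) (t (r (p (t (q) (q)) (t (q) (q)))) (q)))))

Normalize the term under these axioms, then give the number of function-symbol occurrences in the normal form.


1. (t (t (r (p (m (s)) (m (s)))) (r (s))) (r (p (t (r (p (t (q) (q)) (q))) (q)) (t (r (p (t (q) (q)) (t (q) (q)))) (q)))))  →  (t (t (r (p (m (s)) (m (s)))) (r (s))) (r (p (r (p (t (q) (q)) (q))) (t (r (p (t (q) (q)) (t (q) (q)))) (q)))))
2. (t (t (r (p (m (s)) (m (s)))) (r (s))) (r (p (r (p (t (q) (q)) (q))) (t (r (p (t (q) (q)) (t (q) (q)))) (q)))))  →  (t (t (r (p (m (s)) (m (s)))) (r (s))) (r (p (r (p (q) (q))) (t (r (p (t (q) (q)) (t (q) (q)))) (q)))))
3. (t (t (r (p (m (s)) (m (s)))) (r (s))) (r (p (r (p (q) (q))) (t (r (p (t (q) (q)) (t (q) (q)))) (q)))))  →  (t (t (r (p (m (s)) (m (s)))) (r (s))) (r (p (r (p (q) (q))) (r (p (t (q) (q)) (t (q) (q)))))))
4. (t (t (r (p (m (s)) (m (s)))) (r (s))) (r (p (r (p (q) (q))) (r (p (t (q) (q)) (t (q) (q)))))))  →  (t (t (r (p (m (s)) (m (s)))) (r (s))) (r (p (r (p (q) (q))) (r (p (q) (t (q) (q)))))))
5. (t (t (r (p (m (s)) (m (s)))) (r (s))) (r (p (r (p (q) (q))) (r (p (q) (t (q) (q)))))))  →  (t (t (r (p (m (s)) (m (s)))) (r (s))) (r (p (r (p (q) (q))) (r (p (q) (q))))))
normal form: (t (t (r (p (m (s)) (m (s)))) (r (s))) (r (p (r (p (q) (q))) (r (p (q) (q))))))

size = 20


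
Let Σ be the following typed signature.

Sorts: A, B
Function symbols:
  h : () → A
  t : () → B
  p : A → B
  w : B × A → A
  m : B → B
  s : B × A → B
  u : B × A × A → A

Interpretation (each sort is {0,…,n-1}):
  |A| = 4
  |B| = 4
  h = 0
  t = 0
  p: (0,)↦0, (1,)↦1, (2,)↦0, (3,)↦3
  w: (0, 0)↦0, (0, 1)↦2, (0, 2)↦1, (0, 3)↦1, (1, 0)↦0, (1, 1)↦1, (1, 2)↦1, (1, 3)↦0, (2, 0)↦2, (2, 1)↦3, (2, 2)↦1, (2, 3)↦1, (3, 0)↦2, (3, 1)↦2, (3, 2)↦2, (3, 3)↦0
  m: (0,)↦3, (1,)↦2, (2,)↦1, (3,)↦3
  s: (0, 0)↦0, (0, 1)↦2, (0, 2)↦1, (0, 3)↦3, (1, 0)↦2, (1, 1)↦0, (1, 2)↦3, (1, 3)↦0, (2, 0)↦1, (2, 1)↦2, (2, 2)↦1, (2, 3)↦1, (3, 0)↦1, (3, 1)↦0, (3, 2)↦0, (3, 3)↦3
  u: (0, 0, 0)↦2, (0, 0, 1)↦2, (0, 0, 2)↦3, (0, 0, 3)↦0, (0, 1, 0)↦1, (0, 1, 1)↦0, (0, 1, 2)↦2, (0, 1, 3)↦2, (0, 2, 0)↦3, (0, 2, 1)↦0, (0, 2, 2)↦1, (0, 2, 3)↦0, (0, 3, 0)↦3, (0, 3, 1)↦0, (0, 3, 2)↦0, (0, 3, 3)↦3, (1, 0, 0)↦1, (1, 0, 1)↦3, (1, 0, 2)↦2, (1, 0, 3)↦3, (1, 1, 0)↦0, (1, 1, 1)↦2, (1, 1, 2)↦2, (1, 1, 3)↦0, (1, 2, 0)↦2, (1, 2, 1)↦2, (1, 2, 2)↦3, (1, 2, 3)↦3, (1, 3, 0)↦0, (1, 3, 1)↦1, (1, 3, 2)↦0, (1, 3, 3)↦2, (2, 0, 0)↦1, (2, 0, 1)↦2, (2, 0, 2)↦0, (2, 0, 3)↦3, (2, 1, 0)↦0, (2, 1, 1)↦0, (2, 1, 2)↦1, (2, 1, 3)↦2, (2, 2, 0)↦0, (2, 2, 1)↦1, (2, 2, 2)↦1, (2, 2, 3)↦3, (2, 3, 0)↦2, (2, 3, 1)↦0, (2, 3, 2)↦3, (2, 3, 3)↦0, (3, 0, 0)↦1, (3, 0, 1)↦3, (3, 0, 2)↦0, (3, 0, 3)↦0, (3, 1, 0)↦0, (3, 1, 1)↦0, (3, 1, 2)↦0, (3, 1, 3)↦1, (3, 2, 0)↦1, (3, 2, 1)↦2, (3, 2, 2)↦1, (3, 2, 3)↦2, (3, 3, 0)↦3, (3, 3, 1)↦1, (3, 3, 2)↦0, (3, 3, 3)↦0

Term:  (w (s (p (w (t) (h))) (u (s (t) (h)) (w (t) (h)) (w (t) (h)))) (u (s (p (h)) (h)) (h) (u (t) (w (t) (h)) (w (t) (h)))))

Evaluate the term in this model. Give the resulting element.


value = 0

  t = 0
  h = 0
  (w (t) (h)) = w(0, 0) = 0
  (p (w (t) (h))) = p(0,) = 0
  t = 0
  h = 0
  (s (t) (h)) = s(0, 0) = 0
  t = 0
  h = 0
  (w (t) (h)) = w(0, 0) = 0
  t = 0
  h = 0
  (w (t) (h)) = w(0, 0) = 0
  (u (s (t) (h)) (w (t) (h)) (w (t) (h))) = u(0, 0, 0) = 2
  (s (p (w (t) (h))) (u (s (t) (h)) (w (t) (h)) (w (t) (h)))) = s(0, 2) = 1
  h = 0
  (p (h)) = p(0,) = 0
  h = 0
  (s (p (h)) (h)) = s(0, 0) = 0
  h = 0
  t = 0
  t = 0
  h = 0
  (w (t) (h)) = w(0, 0) = 0
  t = 0
  h = 0
  (w (t) (h)) = w(0, 0) = 0
  (u (t) (w (t) (h)) (w (t) (h))) = u(0, 0, 0) = 2
  (u (s (p (h)) (h)) (h) (u (t) (w (t) (h)) (w (t) (h)))) = u(0, 0, 2) = 3
  (w (s (p (w (t) (h))) (u (s (t) (h)) (w (t) (h)) (w (t) (h)))) (u (s (p (h)) (h)) (h) (u (t) (w (t) (h)) (w (t) (h))))) = w(1, 3) = 0


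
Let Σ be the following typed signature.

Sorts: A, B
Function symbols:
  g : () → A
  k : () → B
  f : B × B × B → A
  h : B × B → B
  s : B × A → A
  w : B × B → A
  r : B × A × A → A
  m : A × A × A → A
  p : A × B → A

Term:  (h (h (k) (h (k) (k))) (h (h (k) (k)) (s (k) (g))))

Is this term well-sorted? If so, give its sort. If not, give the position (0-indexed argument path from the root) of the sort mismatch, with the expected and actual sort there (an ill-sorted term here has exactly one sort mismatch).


ill-sorted at position [1, 1]: expected B, got A

    (k) : B
      (k) : B
      (k) : B
    (h (k) (k)) : B
  (h (k) (h (k) (k))) : B
      (k) : B
      (k) : B
    (h (k) (k)) : B
      (k) : B
      (g) : A
    (s (k) (g)) : A
  (h (h (k) (k)) (s (k) (g))) : ✗ arg 1 at [1, 1] has sort A, expected B


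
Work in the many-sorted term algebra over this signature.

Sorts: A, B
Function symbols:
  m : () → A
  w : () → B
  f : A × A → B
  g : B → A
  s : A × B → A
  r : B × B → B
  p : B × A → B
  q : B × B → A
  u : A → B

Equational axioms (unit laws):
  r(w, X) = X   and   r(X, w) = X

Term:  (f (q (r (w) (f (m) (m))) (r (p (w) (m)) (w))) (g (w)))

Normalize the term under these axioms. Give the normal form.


normal form = (f (q (f (m) (m)) (p (w) (m))) (g (w)))

1. (f (q (r (w) (f (m) (m))) (r (p (w) (m)) (w))) (g (w)))  →  (f (q (f (m) (m)) (r (p (w) (m)) (w))) (g (w)))
2. (f (q (f (m) (m)) (r (p (w) (m)) (w))) (g (w)))  →  (f (q (f (m) (m)) (p (w) (m))) (g (w)))
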